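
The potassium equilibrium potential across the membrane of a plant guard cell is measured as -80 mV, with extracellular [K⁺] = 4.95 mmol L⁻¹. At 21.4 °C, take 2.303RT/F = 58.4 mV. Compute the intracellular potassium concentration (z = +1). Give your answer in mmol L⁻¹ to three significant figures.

Nernst: E = (58.4/1) · log₁₀([out]/[in]), so log₁₀([out]/[in]) = -80.0 × 1 / 58.4 = -1.3699.
[out]/[in] = 10^(-1.3699) = 0.04267.
[in] = 4.95 / 0.04267 = 116 mmol L⁻¹.

116 mmol L⁻¹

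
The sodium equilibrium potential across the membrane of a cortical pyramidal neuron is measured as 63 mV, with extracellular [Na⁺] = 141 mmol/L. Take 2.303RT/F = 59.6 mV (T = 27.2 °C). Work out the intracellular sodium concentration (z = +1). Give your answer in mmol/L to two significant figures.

12 mmol/L

Nernst: E = (59.6/1) · log₁₀([out]/[in]), so log₁₀([out]/[in]) = 63.0 × 1 / 59.6 = 1.0570.
[out]/[in] = 10^(1.0570) = 11.4.
[in] = 141 / 11.4 = 12.36 mmol/L.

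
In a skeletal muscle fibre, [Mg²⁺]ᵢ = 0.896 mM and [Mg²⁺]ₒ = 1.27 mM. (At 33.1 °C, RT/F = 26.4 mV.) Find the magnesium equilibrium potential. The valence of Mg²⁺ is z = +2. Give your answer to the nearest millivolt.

5 mV

E = (26.4/z) · ln([Mg²⁺]_out/[Mg²⁺]_in) with z = +2.
= (26.4/2) · ln(1.27/0.896) = 13.20 · ln(1.417)
= 13.20 · (0.3488) = 4.60 mV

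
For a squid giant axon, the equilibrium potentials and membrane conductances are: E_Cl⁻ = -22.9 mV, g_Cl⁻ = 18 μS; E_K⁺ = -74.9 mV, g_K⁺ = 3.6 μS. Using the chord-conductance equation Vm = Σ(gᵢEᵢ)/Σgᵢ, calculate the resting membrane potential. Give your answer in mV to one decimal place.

Σ gᵢEᵢ = 18·(-22.9) + 3.6·(-74.9) = -681.84
Σ gᵢ = 18 + 3.6 = 21.6
Vm = -681.84 / 21.6 = -31.57 mV

-31.6 mV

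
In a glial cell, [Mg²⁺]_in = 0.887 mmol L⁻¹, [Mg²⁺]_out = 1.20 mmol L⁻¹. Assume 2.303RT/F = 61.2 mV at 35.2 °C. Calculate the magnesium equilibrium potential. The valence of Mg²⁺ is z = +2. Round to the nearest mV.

4 mV

E = (61.2/z) · log₁₀([Mg²⁺]_out/[Mg²⁺]_in) with z = +2.
= (61.2/2) · log₁₀(1.20/0.887) = 30.60 · log₁₀(1.353)
= 30.60 · (0.1313) = 4.02 mV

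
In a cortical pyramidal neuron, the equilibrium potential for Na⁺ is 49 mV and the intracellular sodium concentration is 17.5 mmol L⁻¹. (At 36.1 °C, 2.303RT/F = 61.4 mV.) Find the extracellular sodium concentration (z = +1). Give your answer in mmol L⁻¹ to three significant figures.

Nernst: E = (61.4/1) · log₁₀([out]/[in]), so log₁₀([out]/[in]) = 49.0 × 1 / 61.4 = 0.7980.
[out]/[in] = 10^(0.7980) = 6.281.
[out] = 6.281 × 17.5 = 109.9 mmol L⁻¹.

110 mmol L⁻¹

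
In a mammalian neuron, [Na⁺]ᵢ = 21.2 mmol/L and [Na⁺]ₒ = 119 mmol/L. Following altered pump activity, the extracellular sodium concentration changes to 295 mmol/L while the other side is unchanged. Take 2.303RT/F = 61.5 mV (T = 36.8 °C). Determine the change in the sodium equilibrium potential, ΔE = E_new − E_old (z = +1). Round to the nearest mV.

24 mV

E_old = (61.5/1)·log₁₀(119/21.2) = 46.08 mV
E_new = (61.5/1)·log₁₀(295/21.2) = 70.32 mV
ΔE = 70.32 − (46.08) = 24.25 mV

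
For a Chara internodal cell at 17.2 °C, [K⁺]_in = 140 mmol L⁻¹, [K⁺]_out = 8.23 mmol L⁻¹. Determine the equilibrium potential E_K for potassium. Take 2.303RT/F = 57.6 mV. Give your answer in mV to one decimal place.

-70.9 mV

E = (57.6/z) · log₁₀([K⁺]_out/[K⁺]_in) with z = +1.
= (57.6/1) · log₁₀(8.23/140) = 57.60 · log₁₀(0.05879)
= 57.60 · (-1.2307) = -70.89 mV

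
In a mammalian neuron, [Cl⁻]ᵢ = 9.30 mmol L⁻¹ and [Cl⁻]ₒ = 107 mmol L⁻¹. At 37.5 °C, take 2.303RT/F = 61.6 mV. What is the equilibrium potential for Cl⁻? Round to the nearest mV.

E = (61.6/z) · log₁₀([Cl⁻]_out/[Cl⁻]_in) with z = -1.
For an anion, dividing by z = -1 reverses the sign.
= (61.6/-1) · log₁₀(107/9.30) = -61.60 · log₁₀(11.51)
= -61.60 · (1.0609) = -65.35 mV

-65 mV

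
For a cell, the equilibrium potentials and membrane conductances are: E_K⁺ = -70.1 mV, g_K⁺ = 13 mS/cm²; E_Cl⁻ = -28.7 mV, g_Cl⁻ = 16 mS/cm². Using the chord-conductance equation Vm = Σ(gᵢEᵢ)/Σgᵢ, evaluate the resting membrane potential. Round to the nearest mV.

Σ gᵢEᵢ = 13·(-70.1) + 16·(-28.7) = -1370.50
Σ gᵢ = 13 + 16 = 29
Vm = -1370.50 / 29 = -47.26 mV

-47 mV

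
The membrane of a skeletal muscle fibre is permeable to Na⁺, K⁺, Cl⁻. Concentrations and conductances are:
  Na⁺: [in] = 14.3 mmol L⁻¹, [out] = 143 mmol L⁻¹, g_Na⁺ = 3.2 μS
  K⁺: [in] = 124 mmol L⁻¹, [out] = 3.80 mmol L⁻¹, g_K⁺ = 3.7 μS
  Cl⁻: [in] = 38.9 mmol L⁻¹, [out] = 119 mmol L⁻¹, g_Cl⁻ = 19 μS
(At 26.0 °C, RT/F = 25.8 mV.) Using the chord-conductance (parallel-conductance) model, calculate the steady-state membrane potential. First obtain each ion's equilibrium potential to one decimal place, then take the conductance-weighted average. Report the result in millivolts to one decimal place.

-26.6 mV

E_Na⁺ = (25.8/1)·ln(143/14.3) = 59.4 mV
E_K⁺ = (25.8/1)·ln(3.80/124) = -89.9 mV
E_Cl⁻ = (25.8/-1)·ln(119/38.9) = -28.8 mV
Vm = (Σ gᵢEᵢ)/(Σ gᵢ) = (3.2·59.4 + 3.7·-89.9 + 19·-28.8) / (3.2 + 3.7 + 19)
= -689.75 / 25.9 = -26.63 mV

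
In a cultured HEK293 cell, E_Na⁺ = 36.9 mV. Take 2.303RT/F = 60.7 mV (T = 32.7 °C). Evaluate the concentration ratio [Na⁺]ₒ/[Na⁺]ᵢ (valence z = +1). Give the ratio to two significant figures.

4.1

log₁₀([out]/[in]) = E·z/(60.7) = 36.9 × 1 / 60.7 = 0.6079
[out]/[in] = 10^(0.6079) = 4.054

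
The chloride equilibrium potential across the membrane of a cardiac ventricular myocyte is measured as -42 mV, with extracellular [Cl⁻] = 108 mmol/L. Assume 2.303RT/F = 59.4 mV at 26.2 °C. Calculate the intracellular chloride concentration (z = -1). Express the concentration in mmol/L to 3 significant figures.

Nernst: E = (59.4/-1) · log₁₀([out]/[in]), so log₁₀([out]/[in]) = -42.0 × -1 / 59.4 = 0.7071.
[out]/[in] = 10^(0.7071) = 5.094.
[in] = 108 / 5.094 = 21.2 mmol/L.

21.2 mmol/L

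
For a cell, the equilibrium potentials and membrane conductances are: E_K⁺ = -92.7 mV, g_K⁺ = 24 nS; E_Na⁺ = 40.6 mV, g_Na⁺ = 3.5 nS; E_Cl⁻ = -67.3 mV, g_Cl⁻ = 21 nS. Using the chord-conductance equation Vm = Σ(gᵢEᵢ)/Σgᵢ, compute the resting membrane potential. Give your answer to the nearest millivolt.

Σ gᵢEᵢ = 24·(-92.7) + 3.5·(40.6) + 21·(-67.3) = -3496.00
Σ gᵢ = 24 + 3.5 + 21 = 48.5
Vm = -3496.00 / 48.5 = -72.08 mV

-72 mV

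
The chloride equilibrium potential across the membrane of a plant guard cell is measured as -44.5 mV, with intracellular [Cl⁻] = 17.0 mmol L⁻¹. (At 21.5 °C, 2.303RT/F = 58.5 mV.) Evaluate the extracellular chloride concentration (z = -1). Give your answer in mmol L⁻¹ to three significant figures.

98.0 mmol L⁻¹

Nernst: E = (58.5/-1) · log₁₀([out]/[in]), so log₁₀([out]/[in]) = -44.5 × -1 / 58.5 = 0.7607.
[out]/[in] = 10^(0.7607) = 5.763.
[out] = 5.763 × 17.0 = 97.98 mmol L⁻¹.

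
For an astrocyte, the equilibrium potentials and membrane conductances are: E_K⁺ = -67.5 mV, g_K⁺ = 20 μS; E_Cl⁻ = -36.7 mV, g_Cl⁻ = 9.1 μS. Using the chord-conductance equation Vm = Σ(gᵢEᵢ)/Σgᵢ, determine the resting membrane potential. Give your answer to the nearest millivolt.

-58 mV

Σ gᵢEᵢ = 20·(-67.5) + 9.1·(-36.7) = -1683.97
Σ gᵢ = 20 + 9.1 = 29.1
Vm = -1683.97 / 29.1 = -57.87 mV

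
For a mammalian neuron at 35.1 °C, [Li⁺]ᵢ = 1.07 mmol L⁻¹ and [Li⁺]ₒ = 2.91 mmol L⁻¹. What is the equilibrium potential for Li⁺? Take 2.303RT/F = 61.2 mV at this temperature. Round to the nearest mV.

E = (61.2/z) · log₁₀([Li⁺]_out/[Li⁺]_in) with z = +1.
= (61.2/1) · log₁₀(2.91/1.07) = 61.20 · log₁₀(2.72)
= 61.20 · (0.4345) = 26.59 mV

27 mV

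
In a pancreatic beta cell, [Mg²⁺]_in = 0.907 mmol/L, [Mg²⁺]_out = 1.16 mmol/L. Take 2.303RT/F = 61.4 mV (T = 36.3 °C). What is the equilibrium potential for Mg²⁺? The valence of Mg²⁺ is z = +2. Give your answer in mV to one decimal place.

3.3 mV

E = (61.4/z) · log₁₀([Mg²⁺]_out/[Mg²⁺]_in) with z = +2.
= (61.4/2) · log₁₀(1.16/0.907) = 30.70 · log₁₀(1.279)
= 30.70 · (0.1069) = 3.28 mV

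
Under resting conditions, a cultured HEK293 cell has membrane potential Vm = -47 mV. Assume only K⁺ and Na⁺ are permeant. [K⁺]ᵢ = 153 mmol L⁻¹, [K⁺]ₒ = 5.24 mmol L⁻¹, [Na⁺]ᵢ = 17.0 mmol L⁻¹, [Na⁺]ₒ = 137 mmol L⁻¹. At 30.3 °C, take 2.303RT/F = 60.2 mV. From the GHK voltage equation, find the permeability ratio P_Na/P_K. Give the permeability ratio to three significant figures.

0.150

Let α = P_Na/P_K. GHK: Vm = 60.2·log₁₀[(Kₒ + α·Naₒ)/(Kᵢ + α·Naᵢ)].
10^(Vm/60.2) = 10^(-47.0/60.2) = 0.16568
So 0.16568·(Kᵢ + α·Naᵢ) = Kₒ + α·Naₒ → α = (0.16568·153.0 − 5.24) / (137.0 − 0.16568·17.0)
α = (25.35 − 5.24) / (137.0 − 2.817) = 20.11/134.2 = 0.1499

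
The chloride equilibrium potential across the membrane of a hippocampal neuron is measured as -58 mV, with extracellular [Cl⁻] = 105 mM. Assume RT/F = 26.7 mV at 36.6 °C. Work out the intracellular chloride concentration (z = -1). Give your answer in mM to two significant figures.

Nernst: E = (26.7/-1) · ln([out]/[in]), so ln([out]/[in]) = -58.0 × -1 / 26.7 = 2.1723.
[out]/[in] = e^(2.1723) = 8.778.
[in] = 105 / 8.778 = 11.96 mM.

12 mM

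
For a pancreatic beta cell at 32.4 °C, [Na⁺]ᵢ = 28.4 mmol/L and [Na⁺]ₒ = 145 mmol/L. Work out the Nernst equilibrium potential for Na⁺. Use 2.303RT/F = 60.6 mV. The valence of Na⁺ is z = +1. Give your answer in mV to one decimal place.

42.9 mV

E = (60.6/z) · log₁₀([Na⁺]_out/[Na⁺]_in) with z = +1.
= (60.6/1) · log₁₀(145/28.4) = 60.60 · log₁₀(5.106)
= 60.60 · (0.7080) = 42.91 mV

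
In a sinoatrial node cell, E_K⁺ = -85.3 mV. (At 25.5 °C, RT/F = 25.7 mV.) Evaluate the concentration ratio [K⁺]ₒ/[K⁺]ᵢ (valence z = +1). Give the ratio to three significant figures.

0.0362

ln([out]/[in]) = E·z/(25.7) = -85.3 × 1 / 25.7 = -3.3191
[out]/[in] = e^(-3.3191) = 0.03619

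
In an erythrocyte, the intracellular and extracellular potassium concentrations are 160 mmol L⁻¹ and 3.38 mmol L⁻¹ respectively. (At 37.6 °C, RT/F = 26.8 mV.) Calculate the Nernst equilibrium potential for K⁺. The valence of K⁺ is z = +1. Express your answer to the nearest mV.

-103 mV

E = (26.8/z) · ln([K⁺]_out/[K⁺]_in) with z = +1.
= (26.8/1) · ln(3.38/160) = 26.80 · ln(0.02112)
= 26.80 · (-3.8573) = -103.38 mV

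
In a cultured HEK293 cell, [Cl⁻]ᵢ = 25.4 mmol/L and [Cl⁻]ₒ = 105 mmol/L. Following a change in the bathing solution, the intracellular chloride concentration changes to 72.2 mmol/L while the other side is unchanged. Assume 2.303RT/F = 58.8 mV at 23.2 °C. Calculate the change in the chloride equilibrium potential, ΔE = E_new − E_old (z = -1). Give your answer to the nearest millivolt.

27 mV

E_old = (58.8/-1)·log₁₀(105/25.4) = -36.24 mV
E_new = (58.8/-1)·log₁₀(105/72.2) = -9.56 mV
ΔE = -9.56 − (-36.24) = 26.68 mV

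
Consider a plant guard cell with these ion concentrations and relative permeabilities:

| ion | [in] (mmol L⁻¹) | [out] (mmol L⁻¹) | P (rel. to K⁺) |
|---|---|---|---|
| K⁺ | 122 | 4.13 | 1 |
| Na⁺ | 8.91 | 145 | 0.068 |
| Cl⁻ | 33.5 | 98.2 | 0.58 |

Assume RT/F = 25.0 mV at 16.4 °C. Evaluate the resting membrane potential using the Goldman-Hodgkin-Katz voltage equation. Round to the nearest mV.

Vm = 25.0 · ln[(Σ P·[cation]ₒ + Σ P·[anion]ᵢ) / (Σ P·[cation]ᵢ + Σ P·[anion]ₒ)]
Numerator = 1×4.13 + 0.068×145 + 0.58×33.5 = 33.42
Denominator = 1×122 + 0.068×8.91 + 0.58×98.2 = 179.6
Vm = 25.0 · ln(0.18612) = 25.0 × (-1.6814) = -42.03 mV

-42 mV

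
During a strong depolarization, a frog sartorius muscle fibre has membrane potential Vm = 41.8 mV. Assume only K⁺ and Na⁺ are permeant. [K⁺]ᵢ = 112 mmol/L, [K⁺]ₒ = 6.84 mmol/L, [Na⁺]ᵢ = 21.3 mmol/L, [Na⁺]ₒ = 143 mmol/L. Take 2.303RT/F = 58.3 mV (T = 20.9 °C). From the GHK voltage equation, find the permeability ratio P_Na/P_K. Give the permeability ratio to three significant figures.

Let α = P_Na/P_K. GHK: Vm = 58.3·log₁₀[(Kₒ + α·Naₒ)/(Kᵢ + α·Naᵢ)].
10^(Vm/58.3) = 10^(41.8/58.3) = 5.2117
So 5.2117·(Kᵢ + α·Naᵢ) = Kₒ + α·Naₒ → α = (5.2117·112.0 − 6.84) / (143.0 − 5.2117·21.3)
α = (583.7 − 6.84) / (143.0 − 111) = 576.9/31.99 = 18.03

18.0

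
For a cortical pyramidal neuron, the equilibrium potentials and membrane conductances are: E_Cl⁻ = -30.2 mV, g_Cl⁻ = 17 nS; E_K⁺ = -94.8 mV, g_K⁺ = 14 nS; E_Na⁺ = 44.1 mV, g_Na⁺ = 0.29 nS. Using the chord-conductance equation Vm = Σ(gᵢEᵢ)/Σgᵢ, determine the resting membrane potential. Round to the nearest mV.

Σ gᵢEᵢ = 17·(-30.2) + 14·(-94.8) + 0.29·(44.1) = -1827.81
Σ gᵢ = 17 + 14 + 0.29 = 31.29
Vm = -1827.81 / 31.29 = -58.42 mV

-58 mV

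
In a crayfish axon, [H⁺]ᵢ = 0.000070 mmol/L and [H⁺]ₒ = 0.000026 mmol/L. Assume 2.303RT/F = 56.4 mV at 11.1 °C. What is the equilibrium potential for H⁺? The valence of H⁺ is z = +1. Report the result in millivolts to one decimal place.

-24.3 mV

E = (56.4/z) · log₁₀([H⁺]_out/[H⁺]_in) with z = +1.
= (56.4/1) · log₁₀(0.000026/0.000070) = 56.40 · log₁₀(0.3714)
= 56.40 · (-0.4301) = -24.26 mV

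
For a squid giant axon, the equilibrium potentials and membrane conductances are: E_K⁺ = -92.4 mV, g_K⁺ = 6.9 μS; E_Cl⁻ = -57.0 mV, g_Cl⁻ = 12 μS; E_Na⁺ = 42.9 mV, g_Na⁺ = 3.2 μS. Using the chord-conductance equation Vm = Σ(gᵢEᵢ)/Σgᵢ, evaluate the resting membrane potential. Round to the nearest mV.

Σ gᵢEᵢ = 6.9·(-92.4) + 12·(-57.0) + 3.2·(42.9) = -1184.28
Σ gᵢ = 6.9 + 12 + 3.2 = 22.1
Vm = -1184.28 / 22.1 = -53.59 mV

-54 mV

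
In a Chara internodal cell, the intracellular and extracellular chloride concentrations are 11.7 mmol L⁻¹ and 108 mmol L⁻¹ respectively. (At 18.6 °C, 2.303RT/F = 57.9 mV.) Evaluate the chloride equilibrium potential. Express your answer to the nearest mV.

E = (57.9/z) · log₁₀([Cl⁻]_out/[Cl⁻]_in) with z = -1.
For an anion, dividing by z = -1 reverses the sign.
= (57.9/-1) · log₁₀(108/11.7) = -57.90 · log₁₀(9.231)
= -57.90 · (0.9652) = -55.89 mV

-56 mV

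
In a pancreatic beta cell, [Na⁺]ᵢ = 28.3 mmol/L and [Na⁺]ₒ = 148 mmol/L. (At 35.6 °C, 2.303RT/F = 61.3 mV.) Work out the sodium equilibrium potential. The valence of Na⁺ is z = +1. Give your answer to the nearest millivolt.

E = (61.3/z) · log₁₀([Na⁺]_out/[Na⁺]_in) with z = +1.
= (61.3/1) · log₁₀(148/28.3) = 61.30 · log₁₀(5.23)
= 61.30 · (0.7185) = 44.04 mV

44 mV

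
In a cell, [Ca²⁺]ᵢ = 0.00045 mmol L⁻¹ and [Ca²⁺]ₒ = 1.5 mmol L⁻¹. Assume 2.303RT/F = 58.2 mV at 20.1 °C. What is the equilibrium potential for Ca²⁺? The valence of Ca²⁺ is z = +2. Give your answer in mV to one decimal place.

102.5 mV

E = (58.2/z) · log₁₀([Ca²⁺]_out/[Ca²⁺]_in) with z = +2.
= (58.2/2) · log₁₀(1.5/0.00045) = 29.10 · log₁₀(3333)
= 29.10 · (3.5229) = 102.52 mV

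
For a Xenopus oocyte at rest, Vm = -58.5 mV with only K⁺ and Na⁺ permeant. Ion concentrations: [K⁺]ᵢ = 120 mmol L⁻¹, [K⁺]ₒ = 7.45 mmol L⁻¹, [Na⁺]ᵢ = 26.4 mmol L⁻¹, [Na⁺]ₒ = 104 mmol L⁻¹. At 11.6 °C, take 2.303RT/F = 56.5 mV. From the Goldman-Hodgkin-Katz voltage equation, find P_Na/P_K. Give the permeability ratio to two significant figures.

0.036

Let α = P_Na/P_K. GHK: Vm = 56.5·log₁₀[(Kₒ + α·Naₒ)/(Kᵢ + α·Naᵢ)].
10^(Vm/56.5) = 10^(-58.5/56.5) = 0.092173
So 0.092173·(Kᵢ + α·Naᵢ) = Kₒ + α·Naₒ → α = (0.092173·120.0 − 7.45) / (104.0 − 0.092173·26.4)
α = (11.06 − 7.45) / (104.0 − 2.433) = 3.611/101.6 = 0.03555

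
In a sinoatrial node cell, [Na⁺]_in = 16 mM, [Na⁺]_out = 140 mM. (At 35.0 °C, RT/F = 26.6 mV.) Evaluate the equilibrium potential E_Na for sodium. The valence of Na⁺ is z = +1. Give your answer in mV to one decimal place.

57.7 mV

E = (26.6/z) · ln([Na⁺]_out/[Na⁺]_in) with z = +1.
= (26.6/1) · ln(140/16) = 26.60 · ln(8.75)
= 26.60 · (2.1691) = 57.70 mV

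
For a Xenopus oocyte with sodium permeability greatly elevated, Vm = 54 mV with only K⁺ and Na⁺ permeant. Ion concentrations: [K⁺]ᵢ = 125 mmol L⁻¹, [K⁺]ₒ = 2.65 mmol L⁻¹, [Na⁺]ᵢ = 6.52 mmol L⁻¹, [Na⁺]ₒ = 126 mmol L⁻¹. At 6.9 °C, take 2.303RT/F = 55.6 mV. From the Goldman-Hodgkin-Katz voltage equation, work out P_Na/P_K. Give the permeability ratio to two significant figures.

Let α = P_Na/P_K. GHK: Vm = 55.6·log₁₀[(Kₒ + α·Naₒ)/(Kᵢ + α·Naᵢ)].
10^(Vm/55.6) = 10^(54.0/55.6) = 9.3589
So 9.3589·(Kᵢ + α·Naᵢ) = Kₒ + α·Naₒ → α = (9.3589·125.0 − 2.65) / (126.0 − 9.3589·6.52)
α = (1170 − 2.65) / (126.0 − 61.02) = 1167/64.98 = 17.96

18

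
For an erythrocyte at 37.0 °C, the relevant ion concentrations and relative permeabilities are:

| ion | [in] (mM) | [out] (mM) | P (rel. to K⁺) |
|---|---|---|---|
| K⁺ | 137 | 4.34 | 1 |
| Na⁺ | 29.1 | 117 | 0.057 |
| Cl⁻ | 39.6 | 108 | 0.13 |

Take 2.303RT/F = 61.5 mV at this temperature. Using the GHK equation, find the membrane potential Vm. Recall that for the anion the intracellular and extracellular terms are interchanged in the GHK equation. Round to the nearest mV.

-60 mV

Vm = 61.5 · log₁₀[(Σ P·[cation]ₒ + Σ P·[anion]ᵢ) / (Σ P·[cation]ᵢ + Σ P·[anion]ₒ)]
Numerator = 1×4.34 + 0.057×117 + 0.13×39.6 = 16.16
Denominator = 1×137 + 0.057×29.1 + 0.13×108 = 152.7
Vm = 61.5 · log₁₀(0.10581) = 61.5 × (-0.9755) = -59.99 mV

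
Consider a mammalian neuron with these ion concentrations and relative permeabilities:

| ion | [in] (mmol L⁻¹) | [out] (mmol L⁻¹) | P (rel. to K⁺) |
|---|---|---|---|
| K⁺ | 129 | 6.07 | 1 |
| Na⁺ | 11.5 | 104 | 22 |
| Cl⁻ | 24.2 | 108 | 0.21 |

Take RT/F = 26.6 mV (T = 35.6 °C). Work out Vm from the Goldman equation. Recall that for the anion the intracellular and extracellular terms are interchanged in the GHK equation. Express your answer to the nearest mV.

46 mV

Vm = 26.6 · ln[(Σ P·[cation]ₒ + Σ P·[anion]ᵢ) / (Σ P·[cation]ᵢ + Σ P·[anion]ₒ)]
Numerator = 1×6.07 + 22×104 + 0.21×24.2 = 2299
Denominator = 1×129 + 22×11.5 + 0.21×108 = 404.7
Vm = 26.6 · ln(5.6814) = 26.6 × (1.7372) = 46.21 mV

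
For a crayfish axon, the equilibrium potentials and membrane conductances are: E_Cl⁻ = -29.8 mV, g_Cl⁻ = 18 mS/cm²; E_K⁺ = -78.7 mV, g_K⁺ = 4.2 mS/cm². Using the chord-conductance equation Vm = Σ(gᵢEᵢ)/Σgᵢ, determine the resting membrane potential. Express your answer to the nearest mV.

-39 mV

Σ gᵢEᵢ = 18·(-29.8) + 4.2·(-78.7) = -866.94
Σ gᵢ = 18 + 4.2 = 22.2
Vm = -866.94 / 22.2 = -39.05 mV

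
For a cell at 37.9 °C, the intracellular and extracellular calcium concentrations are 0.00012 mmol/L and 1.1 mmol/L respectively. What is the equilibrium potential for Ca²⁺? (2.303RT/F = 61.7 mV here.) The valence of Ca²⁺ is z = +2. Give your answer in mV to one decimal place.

122.2 mV

E = (61.7/z) · log₁₀([Ca²⁺]_out/[Ca²⁺]_in) with z = +2.
= (61.7/2) · log₁₀(1.1/0.00012) = 30.85 · log₁₀(9167)
= 30.85 · (3.9622) = 122.23 mV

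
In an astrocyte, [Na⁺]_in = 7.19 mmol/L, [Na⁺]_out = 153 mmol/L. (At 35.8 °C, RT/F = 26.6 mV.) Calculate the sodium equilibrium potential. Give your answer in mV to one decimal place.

81.3 mV

E = (26.6/z) · ln([Na⁺]_out/[Na⁺]_in) with z = +1.
= (26.6/1) · ln(153/7.19) = 26.60 · ln(21.28)
= 26.60 · (3.0577) = 81.34 mV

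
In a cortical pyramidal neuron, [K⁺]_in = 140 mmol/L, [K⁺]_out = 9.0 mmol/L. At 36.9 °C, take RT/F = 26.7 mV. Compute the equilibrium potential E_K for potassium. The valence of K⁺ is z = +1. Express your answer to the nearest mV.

E = (26.7/z) · ln([K⁺]_out/[K⁺]_in) with z = +1.
= (26.7/1) · ln(9.0/140) = 26.70 · ln(0.06429)
= 26.70 · (-2.7444) = -73.28 mV

-73 mV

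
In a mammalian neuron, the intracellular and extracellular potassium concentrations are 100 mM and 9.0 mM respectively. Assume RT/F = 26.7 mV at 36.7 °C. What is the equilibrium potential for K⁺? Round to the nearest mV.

E = (26.7/z) · ln([K⁺]_out/[K⁺]_in) with z = +1.
= (26.7/1) · ln(9.0/100) = 26.70 · ln(0.09)
= 26.70 · (-2.4079) = -64.29 mV

-64 mV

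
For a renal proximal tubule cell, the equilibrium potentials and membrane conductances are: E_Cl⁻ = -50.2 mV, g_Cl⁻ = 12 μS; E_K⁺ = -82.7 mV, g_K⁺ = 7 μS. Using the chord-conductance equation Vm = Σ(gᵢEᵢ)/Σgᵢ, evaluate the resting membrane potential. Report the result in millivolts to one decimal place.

Σ gᵢEᵢ = 12·(-50.2) + 7·(-82.7) = -1181.30
Σ gᵢ = 12 + 7 = 19
Vm = -1181.30 / 19 = -62.17 mV

-62.2 mV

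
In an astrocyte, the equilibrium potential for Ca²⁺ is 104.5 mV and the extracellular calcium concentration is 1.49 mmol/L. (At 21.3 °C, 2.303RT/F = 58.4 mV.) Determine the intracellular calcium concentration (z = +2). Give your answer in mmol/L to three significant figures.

Nernst: E = (58.4/2) · log₁₀([out]/[in]), so log₁₀([out]/[in]) = 104.5 × 2 / 58.4 = 3.5788.
[out]/[in] = 10^(3.5788) = 3791.
[in] = 1.49 / 3791 = 0.000393 mmol/L.

0.000393 mmol/L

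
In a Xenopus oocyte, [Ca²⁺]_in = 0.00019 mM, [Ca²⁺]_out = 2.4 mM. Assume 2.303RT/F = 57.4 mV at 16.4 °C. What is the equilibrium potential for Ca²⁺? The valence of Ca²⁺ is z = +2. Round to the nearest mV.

118 mV

E = (57.4/z) · log₁₀([Ca²⁺]_out/[Ca²⁺]_in) with z = +2.
= (57.4/2) · log₁₀(2.4/0.00019) = 28.70 · log₁₀(1.263e+04)
= 28.70 · (4.1015) = 117.71 mV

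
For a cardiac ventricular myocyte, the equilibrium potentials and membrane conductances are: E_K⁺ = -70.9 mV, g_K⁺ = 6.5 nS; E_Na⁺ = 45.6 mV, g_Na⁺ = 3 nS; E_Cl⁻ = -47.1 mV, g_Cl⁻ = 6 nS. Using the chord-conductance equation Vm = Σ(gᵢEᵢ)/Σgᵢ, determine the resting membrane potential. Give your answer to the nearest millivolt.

-39 mV

Σ gᵢEᵢ = 6.5·(-70.9) + 3·(45.6) + 6·(-47.1) = -606.65
Σ gᵢ = 6.5 + 3 + 6 = 15.5
Vm = -606.65 / 15.5 = -39.14 mV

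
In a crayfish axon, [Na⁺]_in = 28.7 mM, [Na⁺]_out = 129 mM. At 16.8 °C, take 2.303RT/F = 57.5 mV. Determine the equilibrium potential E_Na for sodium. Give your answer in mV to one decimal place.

E = (57.5/z) · log₁₀([Na⁺]_out/[Na⁺]_in) with z = +1.
= (57.5/1) · log₁₀(129/28.7) = 57.50 · log₁₀(4.495)
= 57.50 · (0.6527) = 37.53 mV

37.5 mV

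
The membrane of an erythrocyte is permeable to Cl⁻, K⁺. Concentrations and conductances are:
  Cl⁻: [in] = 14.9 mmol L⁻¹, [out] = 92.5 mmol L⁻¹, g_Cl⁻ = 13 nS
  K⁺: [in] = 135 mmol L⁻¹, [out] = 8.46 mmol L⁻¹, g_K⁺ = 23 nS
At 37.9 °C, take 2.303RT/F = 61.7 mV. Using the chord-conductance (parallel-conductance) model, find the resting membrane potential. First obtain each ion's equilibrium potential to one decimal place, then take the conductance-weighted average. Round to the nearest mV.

E_Cl⁻ = (61.7/-1)·log₁₀(92.5/14.9) = -48.9 mV
E_K⁺ = (61.7/1)·log₁₀(8.46/135) = -74.2 mV
Vm = (Σ gᵢEᵢ)/(Σ gᵢ) = (13·-48.9 + 23·-74.2) / (13 + 23)
= -2342.30 / 36 = -65.06 mV

-65 mV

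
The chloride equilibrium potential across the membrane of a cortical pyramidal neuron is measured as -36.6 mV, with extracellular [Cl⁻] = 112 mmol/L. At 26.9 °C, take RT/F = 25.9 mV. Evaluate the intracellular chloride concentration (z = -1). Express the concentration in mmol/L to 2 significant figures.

Nernst: E = (25.9/-1) · ln([out]/[in]), so ln([out]/[in]) = -36.6 × -1 / 25.9 = 1.4131.
[out]/[in] = e^(1.4131) = 4.109.
[in] = 112 / 4.109 = 27.26 mmol/L.

27 mmol/L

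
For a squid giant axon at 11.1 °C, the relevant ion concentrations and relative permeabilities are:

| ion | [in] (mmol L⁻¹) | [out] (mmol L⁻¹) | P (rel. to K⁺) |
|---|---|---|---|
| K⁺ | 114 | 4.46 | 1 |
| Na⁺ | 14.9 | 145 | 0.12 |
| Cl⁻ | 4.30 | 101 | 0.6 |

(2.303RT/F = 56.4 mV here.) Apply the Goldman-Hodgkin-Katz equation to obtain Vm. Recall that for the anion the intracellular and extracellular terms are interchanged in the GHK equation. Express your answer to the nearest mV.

-48 mV

Vm = 56.4 · log₁₀[(Σ P·[cation]ₒ + Σ P·[anion]ᵢ) / (Σ P·[cation]ᵢ + Σ P·[anion]ₒ)]
Numerator = 1×4.46 + 0.12×145 + 0.6×4.30 = 24.44
Denominator = 1×114 + 0.12×14.9 + 0.6×101 = 176.4
Vm = 56.4 · log₁₀(0.13856) = 56.4 × (-0.8584) = -48.41 mV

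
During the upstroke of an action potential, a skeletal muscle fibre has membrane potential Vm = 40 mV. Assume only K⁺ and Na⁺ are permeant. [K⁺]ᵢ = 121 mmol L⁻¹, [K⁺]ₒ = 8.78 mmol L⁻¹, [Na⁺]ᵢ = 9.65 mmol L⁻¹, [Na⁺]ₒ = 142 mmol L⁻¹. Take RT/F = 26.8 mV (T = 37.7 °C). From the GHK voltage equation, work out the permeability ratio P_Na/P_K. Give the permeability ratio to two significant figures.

Let α = P_Na/P_K. GHK: Vm = 26.8·ln[(Kₒ + α·Naₒ)/(Kᵢ + α·Naᵢ)].
e^(Vm/26.8) = e^(40.0/26.8) = 4.4484
So 4.4484·(Kᵢ + α·Naᵢ) = Kₒ + α·Naₒ → α = (4.4484·121.0 − 8.78) / (142.0 − 4.4484·9.65)
α = (538.3 − 8.78) / (142.0 − 42.93) = 529.5/99.07 = 5.344

5.3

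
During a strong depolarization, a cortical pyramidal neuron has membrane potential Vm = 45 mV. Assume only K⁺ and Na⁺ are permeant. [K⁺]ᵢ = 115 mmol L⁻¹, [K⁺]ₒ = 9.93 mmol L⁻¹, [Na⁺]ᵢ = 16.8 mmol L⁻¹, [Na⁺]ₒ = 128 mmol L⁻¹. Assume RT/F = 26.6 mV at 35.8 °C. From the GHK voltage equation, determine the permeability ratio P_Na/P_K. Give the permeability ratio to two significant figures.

17

Let α = P_Na/P_K. GHK: Vm = 26.6·ln[(Kₒ + α·Naₒ)/(Kᵢ + α·Naᵢ)].
e^(Vm/26.6) = e^(45.0/26.6) = 5.4289
So 5.4289·(Kᵢ + α·Naᵢ) = Kₒ + α·Naₒ → α = (5.4289·115.0 − 9.93) / (128.0 − 5.4289·16.8)
α = (624.3 − 9.93) / (128.0 − 91.2) = 614.4/36.8 = 16.7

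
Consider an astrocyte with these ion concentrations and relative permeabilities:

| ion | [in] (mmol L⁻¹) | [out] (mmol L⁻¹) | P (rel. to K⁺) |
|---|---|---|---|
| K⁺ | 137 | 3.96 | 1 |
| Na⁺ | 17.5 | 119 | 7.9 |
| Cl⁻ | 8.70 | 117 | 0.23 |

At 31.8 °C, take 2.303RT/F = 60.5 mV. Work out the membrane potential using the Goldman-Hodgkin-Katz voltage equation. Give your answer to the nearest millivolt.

30 mV

Vm = 60.5 · log₁₀[(Σ P·[cation]ₒ + Σ P·[anion]ᵢ) / (Σ P·[cation]ᵢ + Σ P·[anion]ₒ)]
Numerator = 1×3.96 + 7.9×119 + 0.23×8.70 = 946.1
Denominator = 1×137 + 7.9×17.5 + 0.23×117 = 302.2
Vm = 60.5 · log₁₀(3.131) = 60.5 × (0.4957) = 29.99 mV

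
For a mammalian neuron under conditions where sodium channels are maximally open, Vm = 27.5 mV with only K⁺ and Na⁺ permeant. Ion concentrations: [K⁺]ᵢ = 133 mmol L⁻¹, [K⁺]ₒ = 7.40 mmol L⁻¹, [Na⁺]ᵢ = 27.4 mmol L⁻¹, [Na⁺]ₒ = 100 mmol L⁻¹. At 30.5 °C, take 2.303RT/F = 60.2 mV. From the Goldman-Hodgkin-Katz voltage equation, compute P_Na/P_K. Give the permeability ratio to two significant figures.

17

Let α = P_Na/P_K. GHK: Vm = 60.2·log₁₀[(Kₒ + α·Naₒ)/(Kᵢ + α·Naᵢ)].
10^(Vm/60.2) = 10^(27.5/60.2) = 2.8629
So 2.8629·(Kᵢ + α·Naᵢ) = Kₒ + α·Naₒ → α = (2.8629·133.0 − 7.4) / (100.0 − 2.8629·27.4)
α = (380.8 − 7.4) / (100.0 − 78.44) = 373.4/21.56 = 17.32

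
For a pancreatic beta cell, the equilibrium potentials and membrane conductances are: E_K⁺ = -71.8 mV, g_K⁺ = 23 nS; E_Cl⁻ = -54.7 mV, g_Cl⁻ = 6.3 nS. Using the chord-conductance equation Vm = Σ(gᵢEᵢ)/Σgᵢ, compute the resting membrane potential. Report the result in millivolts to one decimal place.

Σ gᵢEᵢ = 23·(-71.8) + 6.3·(-54.7) = -1996.01
Σ gᵢ = 23 + 6.3 = 29.3
Vm = -1996.01 / 29.3 = -68.12 mV

-68.1 mV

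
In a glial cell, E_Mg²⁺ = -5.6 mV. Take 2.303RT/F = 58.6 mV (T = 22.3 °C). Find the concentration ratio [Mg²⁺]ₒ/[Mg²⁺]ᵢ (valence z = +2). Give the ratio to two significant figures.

0.64

log₁₀([out]/[in]) = E·z/(58.6) = -5.6 × 2 / 58.6 = -0.1911
[out]/[in] = 10^(-0.1911) = 0.644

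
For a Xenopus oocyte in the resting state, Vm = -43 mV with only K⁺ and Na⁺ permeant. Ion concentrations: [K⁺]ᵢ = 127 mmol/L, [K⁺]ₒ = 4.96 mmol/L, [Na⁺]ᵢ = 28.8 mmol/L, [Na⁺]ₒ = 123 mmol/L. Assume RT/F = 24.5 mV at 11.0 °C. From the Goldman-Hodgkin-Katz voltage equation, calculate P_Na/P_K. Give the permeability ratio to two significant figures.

0.14

Let α = P_Na/P_K. GHK: Vm = 24.5·ln[(Kₒ + α·Naₒ)/(Kᵢ + α·Naᵢ)].
e^(Vm/24.5) = e^(-43.0/24.5) = 0.17289
So 0.17289·(Kᵢ + α·Naᵢ) = Kₒ + α·Naₒ → α = (0.17289·127.0 − 4.96) / (123.0 − 0.17289·28.8)
α = (21.96 − 4.96) / (123.0 − 4.979) = 17/118 = 0.144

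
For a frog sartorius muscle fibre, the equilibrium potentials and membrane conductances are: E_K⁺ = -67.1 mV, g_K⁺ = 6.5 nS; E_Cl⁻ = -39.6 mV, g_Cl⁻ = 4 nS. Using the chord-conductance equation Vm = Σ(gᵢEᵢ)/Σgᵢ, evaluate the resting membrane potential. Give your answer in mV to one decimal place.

Σ gᵢEᵢ = 6.5·(-67.1) + 4·(-39.6) = -594.55
Σ gᵢ = 6.5 + 4 = 10.5
Vm = -594.55 / 10.5 = -56.62 mV

-56.6 mV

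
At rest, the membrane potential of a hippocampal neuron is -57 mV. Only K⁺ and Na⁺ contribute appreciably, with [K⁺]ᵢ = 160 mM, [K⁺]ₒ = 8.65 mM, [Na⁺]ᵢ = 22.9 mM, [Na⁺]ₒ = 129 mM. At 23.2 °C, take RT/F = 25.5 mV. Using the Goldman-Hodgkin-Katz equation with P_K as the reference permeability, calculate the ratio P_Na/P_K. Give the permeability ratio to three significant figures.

0.0669

Let α = P_Na/P_K. GHK: Vm = 25.5·ln[(Kₒ + α·Naₒ)/(Kᵢ + α·Naᵢ)].
e^(Vm/25.5) = e^(-57.0/25.5) = 0.10696
So 0.10696·(Kᵢ + α·Naᵢ) = Kₒ + α·Naₒ → α = (0.10696·160.0 − 8.65) / (129.0 − 0.10696·22.9)
α = (17.11 − 8.65) / (129.0 − 2.449) = 8.464/126.6 = 0.06688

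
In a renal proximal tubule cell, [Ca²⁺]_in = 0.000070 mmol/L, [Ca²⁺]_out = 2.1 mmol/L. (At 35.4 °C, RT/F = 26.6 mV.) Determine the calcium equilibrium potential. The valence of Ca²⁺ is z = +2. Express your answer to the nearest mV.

E = (26.6/z) · ln([Ca²⁺]_out/[Ca²⁺]_in) with z = +2.
= (26.6/2) · ln(2.1/0.000070) = 13.30 · ln(3e+04)
= 13.30 · (10.3090) = 137.11 mV

137 mV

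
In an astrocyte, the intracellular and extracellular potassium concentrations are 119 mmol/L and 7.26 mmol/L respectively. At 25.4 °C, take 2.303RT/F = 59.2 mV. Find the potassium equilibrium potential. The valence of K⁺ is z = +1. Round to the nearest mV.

E = (59.2/z) · log₁₀([K⁺]_out/[K⁺]_in) with z = +1.
= (59.2/1) · log₁₀(7.26/119) = 59.20 · log₁₀(0.06101)
= 59.20 · (-1.2146) = -71.90 mV

-72 mV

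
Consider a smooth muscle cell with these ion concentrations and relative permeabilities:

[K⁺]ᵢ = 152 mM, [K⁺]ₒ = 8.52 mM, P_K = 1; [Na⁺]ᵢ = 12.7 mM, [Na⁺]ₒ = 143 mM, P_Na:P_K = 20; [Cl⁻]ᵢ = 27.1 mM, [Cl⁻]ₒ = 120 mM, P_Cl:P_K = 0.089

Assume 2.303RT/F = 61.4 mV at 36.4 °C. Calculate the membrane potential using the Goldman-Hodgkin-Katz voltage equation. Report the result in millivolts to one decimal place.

Vm = 61.4 · log₁₀[(Σ P·[cation]ₒ + Σ P·[anion]ᵢ) / (Σ P·[cation]ᵢ + Σ P·[anion]ₒ)]
Numerator = 1×8.52 + 20×143 + 0.089×27.1 = 2871
Denominator = 1×152 + 20×12.7 + 0.089×120 = 416.7
Vm = 61.4 · log₁₀(6.89) = 61.4 × (0.8382) = 51.47 mV

51.5 mV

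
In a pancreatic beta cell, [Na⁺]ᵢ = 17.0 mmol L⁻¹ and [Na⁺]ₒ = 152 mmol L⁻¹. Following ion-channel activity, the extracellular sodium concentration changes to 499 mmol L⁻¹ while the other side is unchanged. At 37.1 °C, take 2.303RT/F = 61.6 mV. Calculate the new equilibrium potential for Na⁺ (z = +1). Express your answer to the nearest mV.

After the shift: [Na⁺]_out = 499, [Na⁺]_in = 17.0 mmol L⁻¹.
E_new = (61.6/1)·log₁₀(499/17.0) = 61.60 · (1.4677) = 90.41 mV

90 mV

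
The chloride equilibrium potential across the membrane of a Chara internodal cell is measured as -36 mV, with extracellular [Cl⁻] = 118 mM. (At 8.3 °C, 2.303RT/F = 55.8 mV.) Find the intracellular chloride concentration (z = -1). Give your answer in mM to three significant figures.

26.7 mM

Nernst: E = (55.8/-1) · log₁₀([out]/[in]), so log₁₀([out]/[in]) = -36.0 × -1 / 55.8 = 0.6452.
[out]/[in] = 10^(0.6452) = 4.417.
[in] = 118 / 4.417 = 26.71 mM.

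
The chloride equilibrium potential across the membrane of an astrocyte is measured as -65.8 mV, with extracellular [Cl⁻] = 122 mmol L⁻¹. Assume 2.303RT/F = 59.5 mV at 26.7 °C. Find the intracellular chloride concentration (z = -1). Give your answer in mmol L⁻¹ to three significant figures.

Nernst: E = (59.5/-1) · log₁₀([out]/[in]), so log₁₀([out]/[in]) = -65.8 × -1 / 59.5 = 1.1059.
[out]/[in] = 10^(1.1059) = 12.76.
[in] = 122 / 12.76 = 9.56 mmol L⁻¹.

9.56 mmol L⁻¹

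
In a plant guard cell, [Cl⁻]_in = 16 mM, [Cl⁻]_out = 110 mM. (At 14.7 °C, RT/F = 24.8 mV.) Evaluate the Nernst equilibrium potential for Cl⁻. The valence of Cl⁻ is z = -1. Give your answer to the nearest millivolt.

E = (24.8/z) · ln([Cl⁻]_out/[Cl⁻]_in) with z = -1.
For an anion, dividing by z = -1 reverses the sign.
= (24.8/-1) · ln(110/16) = -24.80 · ln(6.875)
= -24.80 · (1.9279) = -47.81 mV

-48 mV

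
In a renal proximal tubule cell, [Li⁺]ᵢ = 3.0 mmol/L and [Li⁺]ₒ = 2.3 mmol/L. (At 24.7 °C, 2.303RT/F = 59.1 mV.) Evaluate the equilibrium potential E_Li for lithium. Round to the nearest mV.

E = (59.1/z) · log₁₀([Li⁺]_out/[Li⁺]_in) with z = +1.
= (59.1/1) · log₁₀(2.3/3.0) = 59.10 · log₁₀(0.7667)
= 59.10 · (-0.1154) = -6.82 mV

-7 mV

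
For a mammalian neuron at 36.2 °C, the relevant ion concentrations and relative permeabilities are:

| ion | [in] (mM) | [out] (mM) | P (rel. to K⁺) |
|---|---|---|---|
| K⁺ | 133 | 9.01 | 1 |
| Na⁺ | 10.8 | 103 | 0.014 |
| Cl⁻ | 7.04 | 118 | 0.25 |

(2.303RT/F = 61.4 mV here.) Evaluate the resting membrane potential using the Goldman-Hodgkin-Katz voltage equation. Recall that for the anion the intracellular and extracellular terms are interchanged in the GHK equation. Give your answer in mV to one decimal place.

-69.0 mV

Vm = 61.4 · log₁₀[(Σ P·[cation]ₒ + Σ P·[anion]ᵢ) / (Σ P·[cation]ᵢ + Σ P·[anion]ₒ)]
Numerator = 1×9.01 + 0.014×103 + 0.25×7.04 = 12.21
Denominator = 1×133 + 0.014×10.8 + 0.25×118 = 162.7
Vm = 61.4 · log₁₀(0.075081) = 61.4 × (-1.1245) = -69.04 mV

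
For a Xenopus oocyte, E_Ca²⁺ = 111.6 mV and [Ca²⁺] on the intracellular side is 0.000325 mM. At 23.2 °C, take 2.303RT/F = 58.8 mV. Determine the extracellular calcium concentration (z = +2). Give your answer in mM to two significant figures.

Nernst: E = (58.8/2) · log₁₀([out]/[in]), so log₁₀([out]/[in]) = 111.6 × 2 / 58.8 = 3.7959.
[out]/[in] = 10^(3.7959) = 6251.
[out] = 6251 × 0.000325 = 2.031 mM.

2.0 mM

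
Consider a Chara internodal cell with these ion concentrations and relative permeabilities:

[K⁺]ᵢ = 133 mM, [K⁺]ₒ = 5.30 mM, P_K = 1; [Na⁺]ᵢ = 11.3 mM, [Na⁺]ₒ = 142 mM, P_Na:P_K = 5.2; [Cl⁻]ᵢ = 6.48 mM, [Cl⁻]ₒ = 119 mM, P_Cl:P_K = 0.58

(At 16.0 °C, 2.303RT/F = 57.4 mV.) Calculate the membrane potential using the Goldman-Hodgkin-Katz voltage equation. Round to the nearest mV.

26 mV

Vm = 57.4 · log₁₀[(Σ P·[cation]ₒ + Σ P·[anion]ᵢ) / (Σ P·[cation]ᵢ + Σ P·[anion]ₒ)]
Numerator = 1×5.30 + 5.2×142 + 0.58×6.48 = 747.5
Denominator = 1×133 + 5.2×11.3 + 0.58×119 = 260.8
Vm = 57.4 · log₁₀(2.8662) = 57.4 × (0.4573) = 26.25 mV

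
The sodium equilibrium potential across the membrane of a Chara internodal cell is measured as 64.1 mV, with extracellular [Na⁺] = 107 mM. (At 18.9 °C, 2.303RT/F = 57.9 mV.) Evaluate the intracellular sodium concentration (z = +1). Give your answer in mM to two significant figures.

Nernst: E = (57.9/1) · log₁₀([out]/[in]), so log₁₀([out]/[in]) = 64.1 × 1 / 57.9 = 1.1071.
[out]/[in] = 10^(1.1071) = 12.8.
[in] = 107 / 12.8 = 8.362 mM.

8.4 mM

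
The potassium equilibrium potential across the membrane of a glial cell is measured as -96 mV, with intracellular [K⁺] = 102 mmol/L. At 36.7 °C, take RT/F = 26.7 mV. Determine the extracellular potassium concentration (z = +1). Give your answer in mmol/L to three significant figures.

Nernst: E = (26.7/1) · ln([out]/[in]), so ln([out]/[in]) = -96.0 × 1 / 26.7 = -3.5955.
[out]/[in] = e^(-3.5955) = 0.02745.
[out] = 0.02745 × 102 = 2.8 mmol/L.

2.80 mmol/L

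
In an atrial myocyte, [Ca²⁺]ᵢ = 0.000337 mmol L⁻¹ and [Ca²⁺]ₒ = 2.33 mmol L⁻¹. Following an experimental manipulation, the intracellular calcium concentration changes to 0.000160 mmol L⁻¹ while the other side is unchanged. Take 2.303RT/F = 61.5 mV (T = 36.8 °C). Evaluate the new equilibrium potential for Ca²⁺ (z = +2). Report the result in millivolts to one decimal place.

After the shift: [Ca²⁺]_out = 2.33, [Ca²⁺]_in = 0.000160 mmol L⁻¹.
E_new = (61.5/2)·log₁₀(2.33/0.000160) = 30.75 · (4.1632) = 128.02 mV

128.0 mV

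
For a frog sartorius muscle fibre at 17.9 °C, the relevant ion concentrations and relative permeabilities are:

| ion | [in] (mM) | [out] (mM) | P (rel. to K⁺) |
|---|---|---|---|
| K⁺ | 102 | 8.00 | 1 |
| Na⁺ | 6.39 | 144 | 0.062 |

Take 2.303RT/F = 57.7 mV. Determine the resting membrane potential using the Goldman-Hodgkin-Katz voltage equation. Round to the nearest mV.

Vm = 57.7 · log₁₀[(Σ P·[cation]ₒ + Σ P·[anion]ᵢ) / (Σ P·[cation]ᵢ + Σ P·[anion]ₒ)]
Numerator = 1×8.00 + 0.062×144 = 16.93
Denominator = 1×102 + 0.062×6.39 = 102.4
Vm = 57.7 · log₁₀(0.16532) = 57.7 × (-0.7817) = -45.10 mV

-45 mV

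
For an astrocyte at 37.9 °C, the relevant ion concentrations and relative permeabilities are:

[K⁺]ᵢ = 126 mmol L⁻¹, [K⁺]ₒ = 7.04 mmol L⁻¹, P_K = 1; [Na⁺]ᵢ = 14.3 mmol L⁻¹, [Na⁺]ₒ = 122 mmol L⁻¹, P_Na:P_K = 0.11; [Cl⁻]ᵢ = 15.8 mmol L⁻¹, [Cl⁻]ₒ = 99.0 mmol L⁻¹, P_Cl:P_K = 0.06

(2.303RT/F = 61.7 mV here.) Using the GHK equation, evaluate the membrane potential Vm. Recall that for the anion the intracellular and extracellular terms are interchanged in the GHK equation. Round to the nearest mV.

Vm = 61.7 · log₁₀[(Σ P·[cation]ₒ + Σ P·[anion]ᵢ) / (Σ P·[cation]ᵢ + Σ P·[anion]ₒ)]
Numerator = 1×7.04 + 0.11×122 + 0.06×15.8 = 21.41
Denominator = 1×126 + 0.11×14.3 + 0.06×99.0 = 133.5
Vm = 61.7 · log₁₀(0.16034) = 61.7 × (-0.7949) = -49.05 mV

-49 mV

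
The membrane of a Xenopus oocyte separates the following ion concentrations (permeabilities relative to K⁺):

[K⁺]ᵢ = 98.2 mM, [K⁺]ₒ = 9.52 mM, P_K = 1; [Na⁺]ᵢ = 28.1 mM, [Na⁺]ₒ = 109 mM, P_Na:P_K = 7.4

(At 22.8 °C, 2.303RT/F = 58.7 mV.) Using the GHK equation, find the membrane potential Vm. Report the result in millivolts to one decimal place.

25.0 mV

Vm = 58.7 · log₁₀[(Σ P·[cation]ₒ + Σ P·[anion]ᵢ) / (Σ P·[cation]ᵢ + Σ P·[anion]ₒ)]
Numerator = 1×9.52 + 7.4×109 = 816.1
Denominator = 1×98.2 + 7.4×28.1 = 306.1
Vm = 58.7 · log₁₀(2.6658) = 58.7 × (0.4258) = 25.00 mV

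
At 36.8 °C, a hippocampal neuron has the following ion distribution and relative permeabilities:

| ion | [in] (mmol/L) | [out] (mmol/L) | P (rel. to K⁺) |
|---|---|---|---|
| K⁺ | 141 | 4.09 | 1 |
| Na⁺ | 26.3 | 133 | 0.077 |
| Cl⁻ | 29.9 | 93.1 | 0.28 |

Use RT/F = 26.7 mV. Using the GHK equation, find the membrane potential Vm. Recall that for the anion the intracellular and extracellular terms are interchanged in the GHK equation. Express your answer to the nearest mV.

-54 mV

Vm = 26.7 · ln[(Σ P·[cation]ₒ + Σ P·[anion]ᵢ) / (Σ P·[cation]ᵢ + Σ P·[anion]ₒ)]
Numerator = 1×4.09 + 0.077×133 + 0.28×29.9 = 22.7
Denominator = 1×141 + 0.077×26.3 + 0.28×93.1 = 169.1
Vm = 26.7 · ln(0.13426) = 26.7 × (-2.0080) = -53.61 mV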